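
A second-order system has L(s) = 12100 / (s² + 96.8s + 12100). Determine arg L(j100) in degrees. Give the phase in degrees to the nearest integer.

-78°

∠[(j100)² + 96.8(j100) + 12100] = ∠[2100 + j9680] = 77.76°
∠L(j100) = −77.76° = -77.76°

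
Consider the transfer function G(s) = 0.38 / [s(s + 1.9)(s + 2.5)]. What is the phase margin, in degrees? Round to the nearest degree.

86°

Gain crossover: |G(jω)| = 1 at ω ≈ 0.0799 rad/sec.
∠G(j0.0799) = −90° − arctan(0.0799/1.9) − arctan(0.0799/2.5) ≈ -94.24°
PM = 180° + (-94.24°) = 85.76°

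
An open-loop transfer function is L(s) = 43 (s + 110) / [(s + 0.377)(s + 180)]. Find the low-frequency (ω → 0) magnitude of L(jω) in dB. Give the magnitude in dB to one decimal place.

L(0) = 43 × 110 / (0.377 × 180) = 69.702
20 log₁₀(69.702) = 36.86 dB

36.9 dB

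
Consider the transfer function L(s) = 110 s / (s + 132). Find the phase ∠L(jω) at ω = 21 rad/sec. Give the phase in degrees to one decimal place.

∠(j21) = 90.00°
∠(j21 + 132) = arctan(21/132) = 9.04°
∠L(j21) = 90.00° − 9.04° = 80.96°

81.0°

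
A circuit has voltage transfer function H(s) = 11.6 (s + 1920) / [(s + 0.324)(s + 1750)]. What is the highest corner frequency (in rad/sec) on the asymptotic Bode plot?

1920 rad/sec

Break frequencies occur at each pole and zero magnitude: 0.324 rad/sec, 1750 rad/sec, 1920 rad/sec.
The highest is 1920 rad/sec.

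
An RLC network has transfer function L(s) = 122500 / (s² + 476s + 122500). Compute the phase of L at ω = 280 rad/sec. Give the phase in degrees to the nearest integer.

∠[(j280)² + 476(j280) + 122500] = ∠[44100 + j1.3328e+05] = 71.69°
∠L(j280) = −71.69° = -71.69°

-72 deg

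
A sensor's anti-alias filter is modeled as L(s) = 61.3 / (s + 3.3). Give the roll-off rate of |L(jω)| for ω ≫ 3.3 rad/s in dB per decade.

With 0 zeros and 1 pole, the high-frequency asymptotic slope is 20 × (0 − 1) = -20 dB/decade.

-20 dB/decade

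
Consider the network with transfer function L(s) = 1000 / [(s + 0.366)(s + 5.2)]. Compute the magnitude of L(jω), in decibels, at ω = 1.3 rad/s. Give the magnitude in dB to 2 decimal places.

|j1.3 + 0.366| = √(1.3² + 0.366²) = 1.351
|j1.3 + 5.2| = √(1.3² + 5.2²) = 5.36
|L(j1.3)| = 1000 / (1.351 × 5.36) = 138.14
20 log₁₀(138.14) = 42.807 dB

42.81 dB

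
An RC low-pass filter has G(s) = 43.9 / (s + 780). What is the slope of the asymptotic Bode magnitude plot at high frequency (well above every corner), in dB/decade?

-20 dB/decade

With 0 zeros and 1 pole, the high-frequency asymptotic slope is 20 × (0 − 1) = -20 dB/decade.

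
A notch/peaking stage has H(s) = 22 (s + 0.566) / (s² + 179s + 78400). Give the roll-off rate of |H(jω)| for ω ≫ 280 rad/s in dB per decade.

-20 dB/decade

With 1 zero and 2 poles, the high-frequency asymptotic slope is 20 × (1 − 2) = -20 dB/decade.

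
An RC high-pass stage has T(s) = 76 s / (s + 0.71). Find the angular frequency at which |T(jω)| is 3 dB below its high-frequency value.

0.71 rad/s

For a single-pole high-pass, the −3 dB point is at the pole: ω = 0.71 rad/s.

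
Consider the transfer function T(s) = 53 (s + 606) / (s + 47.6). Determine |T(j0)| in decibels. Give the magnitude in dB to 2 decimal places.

56.58 dB

T(0) = 53 × 606 / 47.6 = 674.75
20 log₁₀(674.75) = 56.583 dB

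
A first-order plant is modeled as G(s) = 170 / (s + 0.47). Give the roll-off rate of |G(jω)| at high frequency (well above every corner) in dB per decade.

With 0 zeros and 1 pole, the high-frequency asymptotic slope is 20 × (0 − 1) = -20 dB/decade.

-20 dB/decade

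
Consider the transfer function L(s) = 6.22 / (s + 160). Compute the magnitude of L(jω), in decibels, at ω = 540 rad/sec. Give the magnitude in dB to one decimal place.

|j540 + 160| = √(540² + 160²) = 563.2
|L(j540)| = 6.22 / 563.2 = 0.011044
20 log₁₀(0.011044) = -39.14 dB

-39.1 dB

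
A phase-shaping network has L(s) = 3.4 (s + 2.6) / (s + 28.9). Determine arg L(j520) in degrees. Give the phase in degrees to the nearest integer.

3 deg

∠(j520 + 2.6) = arctan(520/2.6) = 89.71°
∠(j520 + 28.9) = arctan(520/28.9) = 86.82°
∠L(j520) = 89.71° − 86.82° = 2.89°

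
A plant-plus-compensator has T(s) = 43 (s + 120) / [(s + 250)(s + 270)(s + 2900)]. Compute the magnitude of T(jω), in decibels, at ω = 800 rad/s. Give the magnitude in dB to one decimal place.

|j800 + 120| = √(800² + 120²) = 808.9
|j800 + 250| = √(800² + 250²) = 838.2
|j800 + 270| = √(800² + 270²) = 844.3
|j800 + 2900| = √(800² + 2900²) = 3008
|T(j800)| = 43 × 808.9 / (838.2 × 844.3 × 3008) = 1.6339e-05
20 log₁₀(1.6339e-05) = -95.74 dB

-95.7 dB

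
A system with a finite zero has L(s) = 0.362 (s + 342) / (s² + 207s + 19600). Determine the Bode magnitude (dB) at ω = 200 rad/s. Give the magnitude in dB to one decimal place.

|j200 + 342| = √(200² + 342²) = 396.2
|(j200)² + 207(j200) + 19600| = |-20400 + j41400| = 4.615e+04
|L(j200)| = 0.362 × 396.2 / 4.615e+04 = 0.0031075
20 log₁₀(0.0031075) = -50.15 dB

-50.2 dB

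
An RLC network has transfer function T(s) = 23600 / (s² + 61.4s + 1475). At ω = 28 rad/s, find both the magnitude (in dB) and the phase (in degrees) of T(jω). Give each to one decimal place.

|T| = 22.1 dB, ∠T = -68.1°

|(j28)² + 61.4(j28) + 1475| = |691 + j1719.2| = 1853
|T(j28)| = 23600 / 1853 = 12.737
20 log₁₀(12.737) = 22.10 dB
∠[(j28)² + 61.4(j28) + 1475] = ∠[691 + j1719.2] = 68.10°
∠T(j28) = −68.10° = -68.10°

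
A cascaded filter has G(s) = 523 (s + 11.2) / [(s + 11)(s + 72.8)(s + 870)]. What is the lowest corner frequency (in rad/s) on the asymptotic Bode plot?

11 rad/s

Break frequencies occur at each pole and zero magnitude: 11 rad/s, 11.2 rad/s, 72.8 rad/s, 870 rad/s.
The lowest is 11 rad/s.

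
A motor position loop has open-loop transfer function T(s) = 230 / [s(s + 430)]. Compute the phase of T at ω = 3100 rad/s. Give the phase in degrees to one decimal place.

∠(j3100 + 430) = arctan(3100/430) = 82.10°
∠(j3100) = 90.00°
∠T(j3100) = − (82.10° + 90.00°) = -172.10°

-172.1 deg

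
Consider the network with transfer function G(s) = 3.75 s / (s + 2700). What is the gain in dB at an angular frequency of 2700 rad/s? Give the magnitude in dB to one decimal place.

|j2700| = 2700
|j2700 + 2700| = √(2700² + 2700²) = 3818
|G(j2700)| = 3.75 × 2700 / 3818 = 2.6517
20 log₁₀(2.6517) = 8.47 dB

8.5 dB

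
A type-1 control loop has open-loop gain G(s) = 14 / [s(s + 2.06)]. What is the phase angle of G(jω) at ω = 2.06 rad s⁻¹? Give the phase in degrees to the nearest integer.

∠(j2.06 + 2.06) = arctan(2.06/2.06) = 45.00°
∠(j2.06) = 90.00°
∠G(j2.06) = − (45.00° + 90.00°) = -135.00°

-135 deg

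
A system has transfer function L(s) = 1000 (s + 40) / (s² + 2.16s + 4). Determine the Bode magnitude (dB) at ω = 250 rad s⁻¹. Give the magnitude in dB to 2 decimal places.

|j250 + 40| = √(250² + 40²) = 253.2
|(j250)² + 2.16(j250) + 4| = |-62496 + j540| = 6.25e+04
|L(j250)| = 1000 × 253.2 / 6.25e+04 = 4.051
20 log₁₀(4.051) = 12.151 dB

12.15 dB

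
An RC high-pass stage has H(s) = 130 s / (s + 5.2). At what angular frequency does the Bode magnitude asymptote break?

5.2 rad/s

The single real pole at s = −5.2 gives a corner at ω = 5.2 rad/s.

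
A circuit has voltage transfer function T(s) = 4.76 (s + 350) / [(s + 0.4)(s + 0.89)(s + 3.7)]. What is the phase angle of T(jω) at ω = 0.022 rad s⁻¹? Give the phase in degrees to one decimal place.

∠(j0.022 + 350) = arctan(0.022/350) = 0.00°
∠(j0.022 + 0.4) = arctan(0.022/0.4) = 3.15°
∠(j0.022 + 0.89) = arctan(0.022/0.89) = 1.42°
∠(j0.022 + 3.7) = arctan(0.022/3.7) = 0.34°
∠T(j0.022) = 0.00° − (3.15° + 1.42° + 0.34°) = -4.90°

-4.9°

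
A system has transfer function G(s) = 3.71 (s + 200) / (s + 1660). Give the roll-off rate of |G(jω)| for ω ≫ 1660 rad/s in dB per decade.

With 1 zero and 1 pole, the high-frequency asymptotic slope is 20 × (1 − 1) = 0 dB/decade.

0 dB/decade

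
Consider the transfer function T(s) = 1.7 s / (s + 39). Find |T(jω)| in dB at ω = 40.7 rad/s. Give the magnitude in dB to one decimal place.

1.8 dB

|j40.7| = 40.7
|j40.7 + 39| = √(40.7² + 39²) = 56.37
|T(j40.7)| = 1.7 × 40.7 / 56.37 = 1.2274
20 log₁₀(1.2274) = 1.78 dB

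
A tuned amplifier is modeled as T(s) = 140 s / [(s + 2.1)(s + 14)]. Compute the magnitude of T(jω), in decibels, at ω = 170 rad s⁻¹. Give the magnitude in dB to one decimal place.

-1.7 dB

|j170| = 170
|j170 + 2.1| = √(170² + 2.1²) = 170
|j170 + 14| = √(170² + 14²) = 170.6
|T(j170)| = 140 × 170 / (170 × 170.6) = 0.82069
20 log₁₀(0.82069) = -1.72 dB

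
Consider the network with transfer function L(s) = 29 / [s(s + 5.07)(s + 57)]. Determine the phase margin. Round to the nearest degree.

Gain crossover: |L(jω)| = 1 at ω ≈ 0.1 rad/sec.
∠L(j0.1) = −90° − arctan(0.1/5.07) − arctan(0.1/57) ≈ -91.23°
PM = 180° + (-91.23°) = 88.77°

89°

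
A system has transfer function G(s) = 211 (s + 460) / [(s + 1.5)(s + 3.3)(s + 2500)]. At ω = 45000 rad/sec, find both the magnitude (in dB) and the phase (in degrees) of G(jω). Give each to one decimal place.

|G| = -139.7 dB, ∠G = -177.4 deg

|j45000 + 460| = √(45000² + 460²) = 4.5e+04
|j45000 + 1.5| = √(45000² + 1.5²) = 4.5e+04
|j45000 + 3.3| = √(45000² + 3.3²) = 4.5e+04
|j45000 + 2500| = √(45000² + 2500²) = 4.507e+04
|G(j45000)| = 211 × 4.5e+04 / (4.5e+04 × 4.5e+04 × 4.507e+04) = 1.0404e-07
20 log₁₀(1.0404e-07) = -139.66 dB
∠(j45000 + 460) = arctan(45000/460) = 89.41°
∠(j45000 + 1.5) = arctan(45000/1.5) = 90.00°
∠(j45000 + 3.3) = arctan(45000/3.3) = 90.00°
∠(j45000 + 2500) = arctan(45000/2500) = 86.82°
∠G(j45000) = 89.41° − (90.00° + 90.00° + 86.82°) = -177.40°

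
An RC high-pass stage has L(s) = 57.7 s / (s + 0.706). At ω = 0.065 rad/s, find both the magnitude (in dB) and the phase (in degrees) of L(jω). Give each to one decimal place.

|L| = 14.5 dB, ∠L = 84.7°

|j0.065| = 0.065
|j0.065 + 0.706| = √(0.065² + 0.706²) = 0.709
|L(j0.065)| = 57.7 × 0.065 / 0.709 = 5.29
20 log₁₀(5.29) = 14.47 dB
∠(j0.065) = 90.00°
∠(j0.065 + 0.706) = arctan(0.065/0.706) = 5.26°
∠L(j0.065) = 90.00° − 5.26° = 84.74°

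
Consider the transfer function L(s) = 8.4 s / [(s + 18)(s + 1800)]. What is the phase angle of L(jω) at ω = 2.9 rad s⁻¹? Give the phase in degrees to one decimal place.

80.8°

∠(j2.9) = 90.00°
∠(j2.9 + 18) = arctan(2.9/18) = 9.15°
∠(j2.9 + 1800) = arctan(2.9/1800) = 0.09°
∠L(j2.9) = 90.00° − (9.15° + 0.09°) = 80.76°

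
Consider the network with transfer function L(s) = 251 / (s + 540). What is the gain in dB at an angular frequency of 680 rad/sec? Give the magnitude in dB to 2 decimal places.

|j680 + 540| = √(680² + 540²) = 868.3
|L(j680)| = 251 / 868.3 = 0.28906
20 log₁₀(0.28906) = -10.780 dB

-10.78 dB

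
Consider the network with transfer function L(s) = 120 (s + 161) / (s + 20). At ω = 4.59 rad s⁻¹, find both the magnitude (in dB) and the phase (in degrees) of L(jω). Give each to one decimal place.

|L| = 59.5 dB, ∠L = -11.3°

|j4.59 + 161| = √(4.59² + 161²) = 161.1
|j4.59 + 20| = √(4.59² + 20²) = 20.52
|L(j4.59)| = 120 × 161.1 / 20.52 = 941.91
20 log₁₀(941.91) = 59.48 dB
∠(j4.59 + 161) = arctan(4.59/161) = 1.63°
∠(j4.59 + 20) = arctan(4.59/20) = 12.93°
∠L(j4.59) = 1.63° − 12.93° = -11.29°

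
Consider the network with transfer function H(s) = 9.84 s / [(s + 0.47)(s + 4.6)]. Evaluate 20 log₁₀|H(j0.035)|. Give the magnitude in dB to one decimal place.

|j0.035| = 0.035
|j0.035 + 0.47| = √(0.035² + 0.47²) = 0.4713
|j0.035 + 4.6| = √(0.035² + 4.6²) = 4.6
|H(j0.035)| = 9.84 × 0.035 / (0.4713 × 4.6) = 0.15885
20 log₁₀(0.15885) = -15.98 dB

-16.0 dB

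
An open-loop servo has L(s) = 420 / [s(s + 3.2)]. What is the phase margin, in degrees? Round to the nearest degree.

Gain crossover: |L(jω)| = 1 at ω ≈ 20.4 rad s⁻¹.
∠L(j20.4) = −90° − arctan(20.4/3.2) ≈ -171.07°
PM = 180° + (-171.07°) = 8.93°

9 deg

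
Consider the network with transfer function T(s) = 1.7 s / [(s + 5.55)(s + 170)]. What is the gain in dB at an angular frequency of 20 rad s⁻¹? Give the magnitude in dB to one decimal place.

-40.4 dB

|j20| = 20
|j20 + 5.55| = √(20² + 5.55²) = 20.76
|j20 + 170| = √(20² + 170²) = 171.2
|T(j20)| = 1.7 × 20 / (20.76 × 171.2) = 0.0095699
20 log₁₀(0.0095699) = -40.38 dB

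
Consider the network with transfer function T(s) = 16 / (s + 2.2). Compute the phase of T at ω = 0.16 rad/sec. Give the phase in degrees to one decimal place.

∠(j0.16 + 2.2) = arctan(0.16/2.2) = 4.16°
∠T(j0.16) = −4.16° = -4.16°

-4.2°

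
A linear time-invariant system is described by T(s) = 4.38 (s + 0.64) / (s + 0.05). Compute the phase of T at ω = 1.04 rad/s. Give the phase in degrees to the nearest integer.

-29 deg

∠(j1.04 + 0.64) = arctan(1.04/0.64) = 58.39°
∠(j1.04 + 0.05) = arctan(1.04/0.05) = 87.25°
∠T(j1.04) = 58.39° − 87.25° = -28.86°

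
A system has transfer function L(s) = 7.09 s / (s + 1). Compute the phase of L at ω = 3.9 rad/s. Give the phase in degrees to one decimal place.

14.4°

∠(j3.9) = 90.00°
∠(j3.9 + 1) = arctan(3.9/1) = 75.62°
∠L(j3.9) = 90.00° − 75.62° = 14.38°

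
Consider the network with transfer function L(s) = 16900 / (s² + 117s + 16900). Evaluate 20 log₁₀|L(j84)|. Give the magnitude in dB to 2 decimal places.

1.69 dB

|(j84)² + 117(j84) + 16900| = |9844 + j9828| = 1.391e+04
|L(j84)| = 16900 / 1.391e+04 = 1.2149
20 log₁₀(1.2149) = 1.691 dB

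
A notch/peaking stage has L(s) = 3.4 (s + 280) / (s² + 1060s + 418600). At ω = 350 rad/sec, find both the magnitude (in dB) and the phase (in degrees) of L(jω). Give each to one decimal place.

|L| = -49.9 dB, ∠L = -0.1°

|j350 + 280| = √(350² + 280²) = 448.2
|(j350)² + 1060(j350) + 418600| = |2.961e+05 + j3.71e+05| = 4.747e+05
|L(j350)| = 3.4 × 448.2 / 4.747e+05 = 0.0032105
20 log₁₀(0.0032105) = -49.87 dB
∠(j350 + 280) = arctan(350/280) = 51.34°
∠[(j350)² + 1060(j350) + 418600] = ∠[2.961e+05 + j3.71e+05] = 51.41°
∠L(j350) = 51.34° − 51.41° = -0.07°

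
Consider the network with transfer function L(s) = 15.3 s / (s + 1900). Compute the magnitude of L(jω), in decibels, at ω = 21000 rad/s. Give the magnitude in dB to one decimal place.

23.7 dB

|j21000| = 2.1e+04
|j21000 + 1900| = √(21000² + 1900²) = 2.109e+04
|L(j21000)| = 15.3 × 2.1e+04 / 2.109e+04 = 15.238
20 log₁₀(15.238) = 23.66 dB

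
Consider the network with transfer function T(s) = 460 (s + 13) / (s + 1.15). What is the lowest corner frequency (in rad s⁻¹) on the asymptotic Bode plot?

1.15 rad s⁻¹

Break frequencies occur at each pole and zero magnitude: 1.15 rad s⁻¹, 13 rad s⁻¹.
The lowest is 1.15 rad s⁻¹.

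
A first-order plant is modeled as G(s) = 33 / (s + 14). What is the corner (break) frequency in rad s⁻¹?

The single real pole at s = −14 gives a corner at ω = 14 rad s⁻¹.

14 rad s⁻¹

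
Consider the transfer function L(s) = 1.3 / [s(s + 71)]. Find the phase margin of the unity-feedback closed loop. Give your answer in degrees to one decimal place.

Gain crossover: |L(jω)| = 1 at ω ≈ 0.0183 rad/sec.
∠L(j0.0183) = −90° − arctan(0.0183/71) ≈ -90.01°
PM = 180° + (-90.01°) = 89.99°

90.0°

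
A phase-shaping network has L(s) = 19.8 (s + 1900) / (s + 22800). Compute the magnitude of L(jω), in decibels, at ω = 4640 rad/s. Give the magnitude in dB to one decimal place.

|j4640 + 1900| = √(4640² + 1900²) = 5014
|j4640 + 22800| = √(4640² + 22800²) = 2.327e+04
|L(j4640)| = 19.8 × 5014 / 2.327e+04 = 4.2668
20 log₁₀(4.2668) = 12.60 dB

12.6 dB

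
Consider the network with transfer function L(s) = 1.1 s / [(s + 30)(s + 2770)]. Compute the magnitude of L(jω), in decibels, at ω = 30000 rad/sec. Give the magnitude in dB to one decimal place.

|j30000| = 3e+04
|j30000 + 30| = √(30000² + 30²) = 3e+04
|j30000 + 2770| = √(30000² + 2770²) = 3.013e+04
|L(j30000)| = 1.1 × 3e+04 / (3e+04 × 3.013e+04) = 3.6511e-05
20 log₁₀(3.6511e-05) = -88.75 dB

-88.8 dB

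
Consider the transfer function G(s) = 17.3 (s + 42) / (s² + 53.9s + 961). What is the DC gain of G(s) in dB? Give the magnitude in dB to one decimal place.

-2.4 dB

G(0) = 17.3 × 42 / 961 = 0.75609
20 log₁₀(0.75609) = -2.43 dB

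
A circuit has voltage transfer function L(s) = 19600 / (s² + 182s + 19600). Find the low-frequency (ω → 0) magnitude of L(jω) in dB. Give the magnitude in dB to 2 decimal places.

L(0) = 19600 / 19600 = 1
20 log₁₀(1) = 0.000 dB

0.00 dB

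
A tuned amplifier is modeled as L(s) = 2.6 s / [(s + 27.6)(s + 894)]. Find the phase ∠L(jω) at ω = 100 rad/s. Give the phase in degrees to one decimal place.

∠(j100) = 90.00°
∠(j100 + 27.6) = arctan(100/27.6) = 74.57°
∠(j100 + 894) = arctan(100/894) = 6.38°
∠L(j100) = 90.00° − (74.57° + 6.38°) = 9.05°

9.0 deg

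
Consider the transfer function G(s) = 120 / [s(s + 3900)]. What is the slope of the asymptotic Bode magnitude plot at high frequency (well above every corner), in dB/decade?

With 0 zeros and 2 poles, the high-frequency asymptotic slope is 20 × (0 − 2) = -40 dB/decade.

-40 dB/decade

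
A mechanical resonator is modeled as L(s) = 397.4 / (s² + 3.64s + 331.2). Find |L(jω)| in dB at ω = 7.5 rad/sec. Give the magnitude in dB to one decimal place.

|(j7.5)² + 3.64(j7.5) + 331.2| = |274.95 + j27.3| = 276.3
|L(j7.5)| = 397.4 / 276.3 = 1.4383
20 log₁₀(1.4383) = 3.16 dB

3.2 dB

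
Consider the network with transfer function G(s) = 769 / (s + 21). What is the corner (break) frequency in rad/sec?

21 rad/sec

The single real pole at s = −21 gives a corner at ω = 21 rad/sec.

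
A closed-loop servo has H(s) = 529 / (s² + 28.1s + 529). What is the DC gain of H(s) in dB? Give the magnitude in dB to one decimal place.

H(0) = 529 / 529 = 1
20 log₁₀(1) = 0.00 dB

0.0 dB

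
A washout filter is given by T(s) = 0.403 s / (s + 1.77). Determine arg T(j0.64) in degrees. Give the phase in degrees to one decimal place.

70.1 deg

∠(j0.64) = 90.00°
∠(j0.64 + 1.77) = arctan(0.64/1.77) = 19.88°
∠T(j0.64) = 90.00° − 19.88° = 70.12°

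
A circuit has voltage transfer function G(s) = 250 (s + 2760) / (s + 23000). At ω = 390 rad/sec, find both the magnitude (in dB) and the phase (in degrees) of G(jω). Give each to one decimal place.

|j390 + 2760| = √(390² + 2760²) = 2787
|j390 + 23000| = √(390² + 23000²) = 2.3e+04
|G(j390)| = 250 × 2787 / 2.3e+04 = 30.294
20 log₁₀(30.294) = 29.63 dB
∠(j390 + 2760) = arctan(390/2760) = 8.04°
∠(j390 + 23000) = arctan(390/23000) = 0.97°
∠G(j390) = 8.04° − 0.97° = 7.07°

|G| = 29.6 dB, ∠G = 7.1°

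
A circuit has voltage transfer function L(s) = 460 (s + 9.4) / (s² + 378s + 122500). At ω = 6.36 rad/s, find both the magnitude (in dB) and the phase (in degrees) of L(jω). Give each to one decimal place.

|j6.36 + 9.4| = √(6.36² + 9.4²) = 11.35
|(j6.36)² + 378(j6.36) + 122500| = |1.2246e+05 + j2404.1| = 1.225e+05
|L(j6.36)| = 460 × 11.35 / 1.225e+05 = 0.042624
20 log₁₀(0.042624) = -27.41 dB
∠(j6.36 + 9.4) = arctan(6.36/9.4) = 34.08°
∠[(j6.36)² + 378(j6.36) + 122500] = ∠[1.2246e+05 + j2404.1] = 1.12°
∠L(j6.36) = 34.08° − 1.12° = 32.96°

|L| = -27.4 dB, ∠L = 33.0°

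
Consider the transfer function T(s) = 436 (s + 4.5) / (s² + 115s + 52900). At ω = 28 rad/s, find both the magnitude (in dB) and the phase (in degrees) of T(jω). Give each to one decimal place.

|T| = -12.5 dB, ∠T = 77.3°

|j28 + 4.5| = √(28² + 4.5²) = 28.36
|(j28)² + 115(j28) + 52900| = |52116 + j3220| = 5.222e+04
|T(j28)| = 436 × 28.36 / 5.222e+04 = 0.2368
20 log₁₀(0.2368) = -12.51 dB
∠(j28 + 4.5) = arctan(28/4.5) = 80.87°
∠[(j28)² + 115(j28) + 52900] = ∠[52116 + j3220] = 3.54°
∠T(j28) = 80.87° − 3.54° = 77.33°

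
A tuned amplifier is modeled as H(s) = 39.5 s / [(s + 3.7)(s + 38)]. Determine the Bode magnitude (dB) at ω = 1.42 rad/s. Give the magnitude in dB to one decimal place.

|j1.42| = 1.42
|j1.42 + 3.7| = √(1.42² + 3.7²) = 3.963
|j1.42 + 38| = √(1.42² + 38²) = 38.03
|H(j1.42)| = 39.5 × 1.42 / (3.963 × 38.03) = 0.37219
20 log₁₀(0.37219) = -8.58 dB

-8.6 dB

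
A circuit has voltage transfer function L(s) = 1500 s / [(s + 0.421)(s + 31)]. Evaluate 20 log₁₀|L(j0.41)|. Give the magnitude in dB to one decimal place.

30.6 dB

|j0.41| = 0.41
|j0.41 + 0.421| = √(0.41² + 0.421²) = 0.5877
|j0.41 + 31| = √(0.41² + 31²) = 31
|L(j0.41)| = 1500 × 0.41 / (0.5877 × 31) = 33.756
20 log₁₀(33.756) = 30.57 dB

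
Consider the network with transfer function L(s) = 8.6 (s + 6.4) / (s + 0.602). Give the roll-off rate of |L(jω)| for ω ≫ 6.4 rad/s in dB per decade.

0 dB/decade

With 1 zero and 1 pole, the high-frequency asymptotic slope is 20 × (1 − 1) = 0 dB/decade.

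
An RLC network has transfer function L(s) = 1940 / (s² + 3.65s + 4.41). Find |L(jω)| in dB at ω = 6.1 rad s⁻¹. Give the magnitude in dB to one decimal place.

33.8 dB

|(j6.1)² + 3.65(j6.1) + 4.41| = |-32.8 + j22.265| = 39.64
|L(j6.1)| = 1940 / 39.64 = 48.937
20 log₁₀(48.937) = 33.79 dB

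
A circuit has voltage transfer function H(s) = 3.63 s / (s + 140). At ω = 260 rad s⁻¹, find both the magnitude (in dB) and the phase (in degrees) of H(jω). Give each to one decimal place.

|j260| = 260
|j260 + 140| = √(260² + 140²) = 295.3
|H(j260)| = 3.63 × 260 / 295.3 = 3.1961
20 log₁₀(3.1961) = 10.09 dB
∠(j260) = 90.00°
∠(j260 + 140) = arctan(260/140) = 61.70°
∠H(j260) = 90.00° − 61.70° = 28.30°

|H| = 10.1 dB, ∠H = 28.3 deg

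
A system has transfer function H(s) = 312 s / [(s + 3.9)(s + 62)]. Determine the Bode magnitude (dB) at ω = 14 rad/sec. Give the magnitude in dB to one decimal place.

|j14| = 14
|j14 + 3.9| = √(14² + 3.9²) = 14.53
|j14 + 62| = √(14² + 62²) = 63.56
|H(j14)| = 312 × 14 / (14.53 × 63.56) = 4.7286
20 log₁₀(4.7286) = 13.49 dB

13.5 dB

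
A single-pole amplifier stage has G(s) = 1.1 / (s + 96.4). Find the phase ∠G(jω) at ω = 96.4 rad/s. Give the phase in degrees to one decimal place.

-45.0 deg

∠(j96.4 + 96.4) = arctan(96.4/96.4) = 45.00°
∠G(j96.4) = −45.00° = -45.00°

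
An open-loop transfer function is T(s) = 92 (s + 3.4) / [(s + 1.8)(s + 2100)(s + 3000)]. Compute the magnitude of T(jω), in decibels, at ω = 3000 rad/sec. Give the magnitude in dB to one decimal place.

|j3000 + 3.4| = √(3000² + 3.4²) = 3000
|j3000 + 1.8| = √(3000² + 1.8²) = 3000
|j3000 + 2100| = √(3000² + 2100²) = 3662
|j3000 + 3000| = √(3000² + 3000²) = 4243
|T(j3000)| = 92 × 3000 / (3000 × 3662 × 4243) = 5.9216e-06
20 log₁₀(5.9216e-06) = -104.55 dB

-104.6 dB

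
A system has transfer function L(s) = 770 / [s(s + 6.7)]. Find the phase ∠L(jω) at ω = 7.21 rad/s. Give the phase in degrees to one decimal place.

∠(j7.21 + 6.7) = arctan(7.21/6.7) = 47.10°
∠(j7.21) = 90.00°
∠L(j7.21) = − (47.10° + 90.00°) = -137.10°

-137.1 deg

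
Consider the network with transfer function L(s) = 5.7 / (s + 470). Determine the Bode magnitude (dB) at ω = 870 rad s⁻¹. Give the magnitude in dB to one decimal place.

|j870 + 470| = √(870² + 470²) = 988.8
|L(j870)| = 5.7 / 988.8 = 0.0057643
20 log₁₀(0.0057643) = -44.79 dB

-44.8 dB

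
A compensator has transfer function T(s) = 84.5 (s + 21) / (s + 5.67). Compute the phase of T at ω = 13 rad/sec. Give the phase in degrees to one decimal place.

-34.7°

∠(j13 + 21) = arctan(13/21) = 31.76°
∠(j13 + 5.67) = arctan(13/5.67) = 66.44°
∠T(j13) = 31.76° − 66.44° = -34.68°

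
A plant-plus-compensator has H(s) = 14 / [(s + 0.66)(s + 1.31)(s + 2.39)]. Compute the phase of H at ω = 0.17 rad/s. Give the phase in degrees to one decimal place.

∠(j0.17 + 0.66) = arctan(0.17/0.66) = 14.44°
∠(j0.17 + 1.31) = arctan(0.17/1.31) = 7.39°
∠(j0.17 + 2.39) = arctan(0.17/2.39) = 4.07°
∠H(j0.17) = − (14.44° + 7.39° + 4.07°) = -25.91°

-25.9 deg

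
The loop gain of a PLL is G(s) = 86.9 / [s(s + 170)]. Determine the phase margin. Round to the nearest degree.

Gain crossover: |G(jω)| = 1 at ω ≈ 0.511 rad/s.
∠G(j0.511) = −90° − arctan(0.511/170) ≈ -90.17°
PM = 180° + (-90.17°) = 89.83°

90 deg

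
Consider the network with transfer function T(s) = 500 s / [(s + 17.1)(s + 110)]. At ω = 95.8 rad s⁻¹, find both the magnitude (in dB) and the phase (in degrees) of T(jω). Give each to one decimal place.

|T| = 10.6 dB, ∠T = -30.9°

|j95.8| = 95.8
|j95.8 + 17.1| = √(95.8² + 17.1²) = 97.31
|j95.8 + 110| = √(95.8² + 110²) = 145.9
|T(j95.8)| = 500 × 95.8 / (97.31 × 145.9) = 3.3744
20 log₁₀(3.3744) = 10.56 dB
∠(j95.8) = 90.00°
∠(j95.8 + 17.1) = arctan(95.8/17.1) = 79.88°
∠(j95.8 + 110) = arctan(95.8/110) = 41.05°
∠T(j95.8) = 90.00° − (79.88° + 41.05°) = -30.93°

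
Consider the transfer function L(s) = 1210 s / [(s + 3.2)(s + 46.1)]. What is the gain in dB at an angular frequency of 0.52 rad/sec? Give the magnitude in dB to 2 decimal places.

12.49 dB

|j0.52| = 0.52
|j0.52 + 3.2| = √(0.52² + 3.2²) = 3.242
|j0.52 + 46.1| = √(0.52² + 46.1²) = 46.1
|L(j0.52)| = 1210 × 0.52 / (3.242 × 46.1) = 4.2097
20 log₁₀(4.2097) = 12.485 dB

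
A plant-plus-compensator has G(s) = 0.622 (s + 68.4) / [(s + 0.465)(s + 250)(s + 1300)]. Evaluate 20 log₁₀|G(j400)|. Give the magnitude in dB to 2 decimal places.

|j400 + 68.4| = √(400² + 68.4²) = 405.8
|j400 + 0.465| = √(400² + 0.465²) = 400
|j400 + 250| = √(400² + 250²) = 471.7
|j400 + 1300| = √(400² + 1300²) = 1360
|G(j400)| = 0.622 × 405.8 / (400 × 471.7 × 1360) = 9.8355e-07
20 log₁₀(9.8355e-07) = -120.144 dB

-120.14 dB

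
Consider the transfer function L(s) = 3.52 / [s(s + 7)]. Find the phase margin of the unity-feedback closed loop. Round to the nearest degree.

86 deg

Gain crossover: |L(jω)| = 1 at ω ≈ 0.502 rad/s.
∠L(j0.502) = −90° − arctan(0.502/7) ≈ -94.10°
PM = 180° + (-94.10°) = 85.90°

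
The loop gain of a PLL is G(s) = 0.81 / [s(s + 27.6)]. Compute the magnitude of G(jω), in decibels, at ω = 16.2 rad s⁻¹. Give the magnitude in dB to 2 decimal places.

|j16.2 + 27.6| = √(16.2² + 27.6²) = 32
|j16.2| = 16.2
|G(j16.2)| = 0.81 / (32 × 16.2) = 0.0015623
20 log₁₀(0.0015623) = -56.124 dB

-56.12 dB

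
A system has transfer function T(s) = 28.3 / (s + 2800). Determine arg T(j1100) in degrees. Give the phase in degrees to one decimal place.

-21.4 deg

∠(j1100 + 2800) = arctan(1100/2800) = 21.45°
∠T(j1100) = −21.45° = -21.45°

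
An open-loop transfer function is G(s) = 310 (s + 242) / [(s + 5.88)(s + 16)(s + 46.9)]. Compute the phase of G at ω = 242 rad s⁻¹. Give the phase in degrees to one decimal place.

-208.9°

∠(j242 + 242) = arctan(242/242) = 45.00°
∠(j242 + 5.88) = arctan(242/5.88) = 88.61°
∠(j242 + 16) = arctan(242/16) = 86.22°
∠(j242 + 46.9) = arctan(242/46.9) = 79.03°
∠G(j242) = 45.00° − (88.61° + 86.22° + 79.03°) = -208.86°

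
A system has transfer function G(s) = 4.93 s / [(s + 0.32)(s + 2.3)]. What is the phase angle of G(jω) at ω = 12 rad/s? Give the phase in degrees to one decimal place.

-77.6°

∠(j12) = 90.00°
∠(j12 + 0.32) = arctan(12/0.32) = 88.47°
∠(j12 + 2.3) = arctan(12/2.3) = 79.15°
∠G(j12) = 90.00° − (88.47° + 79.15°) = -77.62°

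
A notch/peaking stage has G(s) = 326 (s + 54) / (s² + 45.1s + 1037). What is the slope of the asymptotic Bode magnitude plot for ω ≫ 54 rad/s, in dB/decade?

-20 dB/decade

With 1 zero and 2 poles, the high-frequency asymptotic slope is 20 × (1 − 2) = -20 dB/decade.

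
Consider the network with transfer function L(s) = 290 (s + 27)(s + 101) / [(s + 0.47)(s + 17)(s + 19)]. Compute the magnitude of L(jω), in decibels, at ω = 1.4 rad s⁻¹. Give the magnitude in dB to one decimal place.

|j1.4 + 27| = √(1.4² + 27²) = 27.04
|j1.4 + 101| = √(1.4² + 101²) = 101
|j1.4 + 0.47| = √(1.4² + 0.47²) = 1.477
|j1.4 + 17| = √(1.4² + 17²) = 17.06
|j1.4 + 19| = √(1.4² + 19²) = 19.05
|L(j1.4)| = 290 × 27.04 × 101 / (1.477 × 17.06 × 19.05) = 1650.2
20 log₁₀(1650.2) = 64.35 dB

64.4 dB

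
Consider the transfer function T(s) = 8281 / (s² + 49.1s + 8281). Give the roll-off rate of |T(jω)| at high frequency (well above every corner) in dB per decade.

With 0 zeros and 2 poles, the high-frequency asymptotic slope is 20 × (0 − 2) = -40 dB/decade.

-40 dB/decade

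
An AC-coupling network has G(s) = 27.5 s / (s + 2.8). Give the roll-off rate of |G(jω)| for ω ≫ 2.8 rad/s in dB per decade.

0 dB/decade

With 1 zero and 1 pole, the high-frequency asymptotic slope is 20 × (1 − 1) = 0 dB/decade.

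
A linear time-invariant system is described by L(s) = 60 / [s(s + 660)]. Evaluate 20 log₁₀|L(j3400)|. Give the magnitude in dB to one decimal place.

-105.9 dB

|j3400 + 660| = √(3400² + 660²) = 3463
|j3400| = 3400
|L(j3400)| = 60 / (3463 × 3400) = 5.0952e-06
20 log₁₀(5.0952e-06) = -105.86 dB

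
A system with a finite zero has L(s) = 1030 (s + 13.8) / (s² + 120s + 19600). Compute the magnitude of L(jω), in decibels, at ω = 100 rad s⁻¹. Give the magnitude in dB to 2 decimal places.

16.61 dB

|j100 + 13.8| = √(100² + 13.8²) = 100.9
|(j100)² + 120(j100) + 19600| = |9600 + j12000| = 1.537e+04
|L(j100)| = 1030 × 100.9 / 1.537e+04 = 6.766
20 log₁₀(6.766) = 16.607 dB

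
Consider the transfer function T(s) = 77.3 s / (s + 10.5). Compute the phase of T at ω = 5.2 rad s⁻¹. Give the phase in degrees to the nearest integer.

64°

∠(j5.2) = 90.00°
∠(j5.2 + 10.5) = arctan(5.2/10.5) = 26.35°
∠T(j5.2) = 90.00° − 26.35° = 63.65°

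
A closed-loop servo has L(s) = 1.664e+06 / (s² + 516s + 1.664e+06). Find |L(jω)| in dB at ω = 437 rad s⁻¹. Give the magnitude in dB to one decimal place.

1.0 dB

|(j437)² + 516(j437) + 1.664e+06| = |1.473e+06 + j2.2549e+05| = 1.49e+06
|L(j437)| = 1.664e+06 / 1.49e+06 = 1.1166
20 log₁₀(1.1166) = 0.96 dB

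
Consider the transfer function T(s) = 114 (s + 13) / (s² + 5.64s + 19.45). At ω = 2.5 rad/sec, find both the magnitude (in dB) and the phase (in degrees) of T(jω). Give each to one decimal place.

|j2.5 + 13| = √(2.5² + 13²) = 13.24
|(j2.5)² + 5.64(j2.5) + 19.45| = |13.2 + j14.1| = 19.31
|T(j2.5)| = 114 × 13.24 / 19.31 = 78.136
20 log₁₀(78.136) = 37.86 dB
∠(j2.5 + 13) = arctan(2.5/13) = 10.89°
∠[(j2.5)² + 5.64(j2.5) + 19.45] = ∠[13.2 + j14.1] = 46.89°
∠T(j2.5) = 10.89° − 46.89° = -36.00°

|T| = 37.9 dB, ∠T = -36.0 deg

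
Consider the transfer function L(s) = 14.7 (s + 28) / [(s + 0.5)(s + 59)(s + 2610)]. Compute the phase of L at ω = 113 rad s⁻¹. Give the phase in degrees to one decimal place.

-78.6°

∠(j113 + 28) = arctan(113/28) = 76.08°
∠(j113 + 0.5) = arctan(113/0.5) = 89.75°
∠(j113 + 59) = arctan(113/59) = 62.43°
∠(j113 + 2610) = arctan(113/2610) = 2.48°
∠L(j113) = 76.08° − (89.75° + 62.43° + 2.48°) = -78.57°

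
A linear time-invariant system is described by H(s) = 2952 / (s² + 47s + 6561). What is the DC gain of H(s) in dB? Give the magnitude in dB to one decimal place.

-6.9 dB

H(0) = 2952 / 6561 = 0.44993
20 log₁₀(0.44993) = -6.94 dB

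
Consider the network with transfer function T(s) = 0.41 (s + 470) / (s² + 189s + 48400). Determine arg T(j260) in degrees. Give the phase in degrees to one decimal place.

∠(j260 + 470) = arctan(260/470) = 28.95°
∠[(j260)² + 189(j260) + 48400] = ∠[-19200 + j49140] = 111.34°
∠T(j260) = 28.95° − 111.34° = -82.39°

-82.4 deg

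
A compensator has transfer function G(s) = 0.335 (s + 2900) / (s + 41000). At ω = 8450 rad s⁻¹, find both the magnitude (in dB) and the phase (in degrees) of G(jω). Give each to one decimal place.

|j8450 + 2900| = √(8450² + 2900²) = 8934
|j8450 + 41000| = √(8450² + 41000²) = 4.186e+04
|G(j8450)| = 0.335 × 8934 / 4.186e+04 = 0.071493
20 log₁₀(0.071493) = -22.91 dB
∠(j8450 + 2900) = arctan(8450/2900) = 71.06°
∠(j8450 + 41000) = arctan(8450/41000) = 11.65°
∠G(j8450) = 71.06° − 11.65° = 59.41°

|G| = -22.9 dB, ∠G = 59.4°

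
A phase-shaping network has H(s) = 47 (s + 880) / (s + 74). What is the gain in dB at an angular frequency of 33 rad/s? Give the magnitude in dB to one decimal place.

|j33 + 880| = √(33² + 880²) = 880.6
|j33 + 74| = √(33² + 74²) = 81.02
|H(j33)| = 47 × 880.6 / 81.02 = 510.82
20 log₁₀(510.82) = 54.17 dB

54.2 dB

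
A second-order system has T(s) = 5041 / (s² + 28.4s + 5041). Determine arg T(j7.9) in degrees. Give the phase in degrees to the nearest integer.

∠[(j7.9)² + 28.4(j7.9) + 5041] = ∠[4978.6 + j224.36] = 2.58°
∠T(j7.9) = −2.58° = -2.58°

-3°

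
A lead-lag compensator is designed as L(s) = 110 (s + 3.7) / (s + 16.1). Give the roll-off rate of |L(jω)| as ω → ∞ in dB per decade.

0 dB/decade

With 1 zero and 1 pole, the high-frequency asymptotic slope is 20 × (1 − 1) = 0 dB/decade.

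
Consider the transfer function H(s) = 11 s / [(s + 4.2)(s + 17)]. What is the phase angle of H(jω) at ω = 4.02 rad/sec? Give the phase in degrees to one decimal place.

∠(j4.02) = 90.00°
∠(j4.02 + 4.2) = arctan(4.02/4.2) = 43.75°
∠(j4.02 + 17) = arctan(4.02/17) = 13.30°
∠H(j4.02) = 90.00° − (43.75° + 13.30°) = 32.95°

33.0°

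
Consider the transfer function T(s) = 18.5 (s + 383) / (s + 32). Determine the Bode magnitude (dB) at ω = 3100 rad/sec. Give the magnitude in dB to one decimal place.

25.4 dB

|j3100 + 383| = √(3100² + 383²) = 3124
|j3100 + 32| = √(3100² + 32²) = 3100
|T(j3100)| = 18.5 × 3124 / 3100 = 18.64
20 log₁₀(18.64) = 25.41 dB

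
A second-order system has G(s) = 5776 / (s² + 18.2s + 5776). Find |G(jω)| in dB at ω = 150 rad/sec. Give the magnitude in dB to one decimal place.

|(j150)² + 18.2(j150) + 5776| = |-16724 + j2730| = 1.695e+04
|G(j150)| = 5776 / 1.695e+04 = 0.34086
20 log₁₀(0.34086) = -9.35 dB

-9.3 dB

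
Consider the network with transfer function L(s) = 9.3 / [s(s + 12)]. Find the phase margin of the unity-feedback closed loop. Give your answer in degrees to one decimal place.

Gain crossover: |L(jω)| = 1 at ω ≈ 0.773 rad/s.
∠L(j0.773) = −90° − arctan(0.773/12) ≈ -93.69°
PM = 180° + (-93.69°) = 86.31°

86.3 deg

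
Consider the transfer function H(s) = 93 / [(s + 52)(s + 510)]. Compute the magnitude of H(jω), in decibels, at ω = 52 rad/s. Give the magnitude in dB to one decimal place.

|j52 + 52| = √(52² + 52²) = 73.54
|j52 + 510| = √(52² + 510²) = 512.6
|H(j52)| = 93 / (73.54 × 512.6) = 0.0024669
20 log₁₀(0.0024669) = -52.16 dB

-52.2 dB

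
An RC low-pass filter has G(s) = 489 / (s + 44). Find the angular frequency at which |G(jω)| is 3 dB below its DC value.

For a single-pole low-pass, the −3 dB point is at the pole: ω = 44 rad s⁻¹.

44 rad s⁻¹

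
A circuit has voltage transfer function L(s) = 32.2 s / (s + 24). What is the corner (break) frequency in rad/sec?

24 rad/sec

The single real pole at s = −24 gives a corner at ω = 24 rad/sec.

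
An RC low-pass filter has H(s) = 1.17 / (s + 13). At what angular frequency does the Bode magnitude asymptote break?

The single real pole at s = −13 gives a corner at ω = 13 rad/s.

13 rad/s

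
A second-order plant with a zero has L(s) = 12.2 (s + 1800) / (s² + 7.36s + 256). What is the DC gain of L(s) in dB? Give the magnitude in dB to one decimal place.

38.7 dB

L(0) = 12.2 × 1800 / 256 = 85.781
20 log₁₀(85.781) = 38.67 dB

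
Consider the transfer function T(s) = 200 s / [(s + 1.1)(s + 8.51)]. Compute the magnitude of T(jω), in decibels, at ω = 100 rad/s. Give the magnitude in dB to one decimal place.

|j100| = 100
|j100 + 1.1| = √(100² + 1.1²) = 100
|j100 + 8.51| = √(100² + 8.51²) = 100.4
|T(j100)| = 200 × 100 / (100 × 100.4) = 1.9927
20 log₁₀(1.9927) = 5.99 dB

6.0 dB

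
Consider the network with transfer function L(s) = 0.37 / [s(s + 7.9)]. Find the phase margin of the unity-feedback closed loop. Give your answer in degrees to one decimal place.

Gain crossover: |L(jω)| = 1 at ω ≈ 0.0468 rad/s.
∠L(j0.0468) = −90° − arctan(0.0468/7.9) ≈ -90.34°
PM = 180° + (-90.34°) = 89.66°

89.7 deg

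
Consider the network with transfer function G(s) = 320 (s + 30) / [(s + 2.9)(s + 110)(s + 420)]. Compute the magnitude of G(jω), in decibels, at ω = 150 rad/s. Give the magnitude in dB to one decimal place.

|j150 + 30| = √(150² + 30²) = 153
|j150 + 2.9| = √(150² + 2.9²) = 150
|j150 + 110| = √(150² + 110²) = 186
|j150 + 420| = √(150² + 420²) = 446
|G(j150)| = 320 × 153 / (150 × 186 × 446) = 0.0039331
20 log₁₀(0.0039331) = -48.11 dB

-48.1 dB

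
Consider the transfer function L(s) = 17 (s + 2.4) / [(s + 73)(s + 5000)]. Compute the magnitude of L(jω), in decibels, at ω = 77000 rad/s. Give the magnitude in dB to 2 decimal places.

|j77000 + 2.4| = √(77000² + 2.4²) = 7.7e+04
|j77000 + 73| = √(77000² + 73²) = 7.7e+04
|j77000 + 5000| = √(77000² + 5000²) = 7.716e+04
|L(j77000)| = 17 × 7.7e+04 / (7.7e+04 × 7.716e+04) = 0.00022032
20 log₁₀(0.00022032) = -73.139 dB

-73.14 dB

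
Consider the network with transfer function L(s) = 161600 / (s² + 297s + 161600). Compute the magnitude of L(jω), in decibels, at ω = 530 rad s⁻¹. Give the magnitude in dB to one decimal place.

-1.7 dB

|(j530)² + 297(j530) + 161600| = |-1.193e+05 + j1.5741e+05| = 1.975e+05
|L(j530)| = 161600 / 1.975e+05 = 0.81818
20 log₁₀(0.81818) = -1.74 dB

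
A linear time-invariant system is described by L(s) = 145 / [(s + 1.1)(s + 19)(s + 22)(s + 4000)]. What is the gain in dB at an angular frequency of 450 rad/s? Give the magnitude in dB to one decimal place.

|j450 + 1.1| = √(450² + 1.1²) = 450
|j450 + 19| = √(450² + 19²) = 450.4
|j450 + 22| = √(450² + 22²) = 450.5
|j450 + 4000| = √(450² + 4000²) = 4025
|L(j450)| = 145 / (450 × 450.4 × 450.5 × 4025) = 3.9449e-10
20 log₁₀(3.9449e-10) = -188.08 dB

-188.1 dB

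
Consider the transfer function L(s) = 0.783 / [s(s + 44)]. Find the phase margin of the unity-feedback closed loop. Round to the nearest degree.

90 deg

Gain crossover: |L(jω)| = 1 at ω ≈ 0.0178 rad/sec.
∠L(j0.0178) = −90° − arctan(0.0178/44) ≈ -90.02°
PM = 180° + (-90.02°) = 89.98°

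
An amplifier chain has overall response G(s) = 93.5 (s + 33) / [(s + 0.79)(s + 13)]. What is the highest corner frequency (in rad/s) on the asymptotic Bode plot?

33 rad/s

Break frequencies occur at each pole and zero magnitude: 0.79 rad/s, 13 rad/s, 33 rad/s.
The highest is 33 rad/s.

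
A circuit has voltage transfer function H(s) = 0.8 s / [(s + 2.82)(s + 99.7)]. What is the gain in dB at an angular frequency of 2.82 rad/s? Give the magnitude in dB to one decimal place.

-44.9 dB

|j2.82| = 2.82
|j2.82 + 2.82| = √(2.82² + 2.82²) = 3.988
|j2.82 + 99.7| = √(2.82² + 99.7²) = 99.74
|H(j2.82)| = 0.8 × 2.82 / (3.988 × 99.74) = 0.0056716
20 log₁₀(0.0056716) = -44.93 dB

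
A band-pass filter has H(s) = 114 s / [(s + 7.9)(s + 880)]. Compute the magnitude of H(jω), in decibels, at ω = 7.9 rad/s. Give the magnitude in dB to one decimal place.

-20.8 dB

|j7.9| = 7.9
|j7.9 + 7.9| = √(7.9² + 7.9²) = 11.17
|j7.9 + 880| = √(7.9² + 880²) = 880
|H(j7.9)| = 114 × 7.9 / (11.17 × 880) = 0.091599
20 log₁₀(0.091599) = -20.76 dB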